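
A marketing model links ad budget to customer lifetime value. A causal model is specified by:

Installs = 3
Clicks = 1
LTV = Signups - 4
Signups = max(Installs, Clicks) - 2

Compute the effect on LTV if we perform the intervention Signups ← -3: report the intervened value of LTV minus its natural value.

-4

The intervention breaks the incoming arrows to Signups: Signups = max(Installs, Clicks) - 2 no longer applies, and Signups = -3.
LTV = Signups - 4  [with Signups=-3]  = -7
Without intervention: Signups = max(Installs, Clicks) - 2  [with Installs=3, Clicks=1]  = 1; LTV = Signups - 4  [with Signups=1]  = -3.
Change = -7 − (-3) = -4.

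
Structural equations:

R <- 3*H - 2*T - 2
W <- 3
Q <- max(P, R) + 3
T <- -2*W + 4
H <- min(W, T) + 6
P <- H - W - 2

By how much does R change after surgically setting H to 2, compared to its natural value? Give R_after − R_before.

do(H=2) replaces the equation H <- min(W, T) + 6 with the constant H = 2.
T = -2*W + 4  [with W=3]  = -2
R = 3*H - 2*T - 2  [with H=2, T=-2]  = 8
Without intervention: T = -2*W + 4  [with W=3]  = -2; H = min(W, T) + 6  [with W=3, T=-2]  = 4; R = 3*H - 2*T - 2  [with H=4, T=-2]  = 14.
Change = 8 − 14 = -6.

-6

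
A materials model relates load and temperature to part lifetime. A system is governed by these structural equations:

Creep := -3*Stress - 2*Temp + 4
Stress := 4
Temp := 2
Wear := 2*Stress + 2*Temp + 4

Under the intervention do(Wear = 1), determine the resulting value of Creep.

Under do(Wear=1), the mechanism Wear := 2*Stress + 2*Temp + 4 is discarded; Wear is fixed at 1.
Since Creep is not a descendant of the intervened variable, it is unaffected.
Creep = -3*Stress - 2*Temp + 4  [with Stress=4, Temp=2]  = -12

-12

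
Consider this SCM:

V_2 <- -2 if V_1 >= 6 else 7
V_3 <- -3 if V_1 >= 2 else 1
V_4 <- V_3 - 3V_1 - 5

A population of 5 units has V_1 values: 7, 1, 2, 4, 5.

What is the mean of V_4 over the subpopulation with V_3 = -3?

Conditioning on V_3=-3 selects the 4 unit(s) with V_1 ∈ {7, 2, 4, 5}. Their V_4 values: -29, -14, -20, -23. Mean = -21.5.

-21.5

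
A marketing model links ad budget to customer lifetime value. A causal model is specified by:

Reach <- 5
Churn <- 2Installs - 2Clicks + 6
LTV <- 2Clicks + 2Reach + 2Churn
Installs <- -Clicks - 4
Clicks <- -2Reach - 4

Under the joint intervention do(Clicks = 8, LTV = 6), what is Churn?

-34

The joint intervention fixes Clicks = 8, LTV = 6, removing each variable's own equation.
Installs = -Clicks - 4  [with Clicks=8]  = -12
Churn = 2Installs - 2Clicks + 6  [with Installs=-12, Clicks=8]  = -34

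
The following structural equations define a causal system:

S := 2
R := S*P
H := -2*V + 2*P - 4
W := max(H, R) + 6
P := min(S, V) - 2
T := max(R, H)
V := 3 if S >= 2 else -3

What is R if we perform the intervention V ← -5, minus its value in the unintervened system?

-14

Under do(V=-5), the mechanism V := 3 if S >= 2 else -3 is discarded; V is fixed at -5.
P = min(S, V) - 2  [with S=2, V=-5]  = -7
R = S*P  [with S=2, P=-7]  = -14
Without intervention: V = 3 if S >= 2 else -3  [with S=2]  = 3; P = min(S, V) - 2  [with S=2, V=3]  = 0; R = S*P  [with S=2, P=0]  = 0.
Change = -14 − 0 = -14.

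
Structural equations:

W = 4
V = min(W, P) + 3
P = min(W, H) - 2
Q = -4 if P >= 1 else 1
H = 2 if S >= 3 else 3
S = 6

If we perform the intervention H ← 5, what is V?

5

The intervention breaks the incoming arrows to H: H = 2 if S >= 3 else 3 no longer applies, and H = 5.
P = min(W, H) - 2  [with W=4, H=5]  = 2
V = min(W, P) + 3  [with W=4, P=2]  = 5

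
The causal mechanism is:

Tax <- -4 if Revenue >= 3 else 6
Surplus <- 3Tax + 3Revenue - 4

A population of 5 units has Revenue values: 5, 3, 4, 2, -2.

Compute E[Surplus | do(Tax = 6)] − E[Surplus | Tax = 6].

7.2

do(Tax=6) breaks Tax's dependence on Revenue. With Tax=6 fixed, Surplus across the units is 29, 23, 26, 20, 8, mean 21.2.
E[Surplus|Tax=6] averages over only the 2 units with Tax=6 (Revenue = 2, -2): Surplus = 20, 8, mean 14.
Difference = 21.2 − 14 = 7.2.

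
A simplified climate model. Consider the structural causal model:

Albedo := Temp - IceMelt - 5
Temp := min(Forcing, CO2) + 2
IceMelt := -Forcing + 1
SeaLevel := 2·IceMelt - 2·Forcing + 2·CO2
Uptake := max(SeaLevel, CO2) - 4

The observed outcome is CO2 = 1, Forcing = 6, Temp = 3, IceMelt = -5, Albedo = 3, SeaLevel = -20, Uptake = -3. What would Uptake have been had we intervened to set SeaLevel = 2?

Intervening sets SeaLevel = 2 and removes its equation (SeaLevel := 2·IceMelt - 2·Forcing + 2·CO2).
Uptake = max(SeaLevel, CO2) - 4  [with SeaLevel=2, CO2=1]  = -2

-2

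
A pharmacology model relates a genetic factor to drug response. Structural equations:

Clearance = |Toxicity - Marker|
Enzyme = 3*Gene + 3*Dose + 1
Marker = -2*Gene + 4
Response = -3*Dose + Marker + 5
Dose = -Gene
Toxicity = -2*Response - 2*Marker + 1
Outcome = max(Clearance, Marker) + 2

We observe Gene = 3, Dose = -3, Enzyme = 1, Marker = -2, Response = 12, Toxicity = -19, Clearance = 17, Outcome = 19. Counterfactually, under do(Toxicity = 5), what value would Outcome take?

Intervening sets Toxicity = 5 and removes its equation (Toxicity = -2*Response - 2*Marker + 1).
Marker = -2*Gene + 4  [with Gene=3]  = -2
Clearance = |Toxicity - Marker|  [with Toxicity=5, Marker=-2]  = 7
Outcome = max(Clearance, Marker) + 2  [with Clearance=7, Marker=-2]  = 9

9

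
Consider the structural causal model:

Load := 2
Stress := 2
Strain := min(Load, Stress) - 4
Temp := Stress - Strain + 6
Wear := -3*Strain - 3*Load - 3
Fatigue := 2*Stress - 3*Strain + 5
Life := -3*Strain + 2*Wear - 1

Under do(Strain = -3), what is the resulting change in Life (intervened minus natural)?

9

The intervention breaks the incoming arrows to Strain: Strain := min(Load, Stress) - 4 no longer applies, and Strain = -3.
Wear = -3*Strain - 3*Load - 3  [with Strain=-3, Load=2]  = 0
Life = -3*Strain + 2*Wear - 1  [with Strain=-3, Wear=0]  = 8
Without intervention: Strain = min(Load, Stress) - 4  [with Load=2, Stress=2]  = -2; Wear = -3*Strain - 3*Load - 3  [with Strain=-2, Load=2]  = -3; Life = -3*Strain + 2*Wear - 1  [with Strain=-2, Wear=-3]  = -1.
Change = 8 − (-1) = 9.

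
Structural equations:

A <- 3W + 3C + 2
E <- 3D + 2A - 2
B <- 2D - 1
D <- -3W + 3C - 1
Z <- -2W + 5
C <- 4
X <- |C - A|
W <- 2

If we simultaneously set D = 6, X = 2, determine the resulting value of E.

56

Under do(D = 6, X = 2), each intervened variable's structural equation is replaced by its fixed value.
A = 3W + 3C + 2  [with W=2, C=4]  = 20
E = 3D + 2A - 2  [with D=6, A=20]  = 56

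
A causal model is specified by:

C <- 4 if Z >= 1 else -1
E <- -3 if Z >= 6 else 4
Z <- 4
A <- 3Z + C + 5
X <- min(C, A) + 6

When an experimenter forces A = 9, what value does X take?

10

do(A=9) replaces the equation A <- 3Z + C + 5 with the constant A = 9.
C = 4 if Z >= 1 else -1  [with Z=4]  = 4
X = min(C, A) + 6  [with C=4, A=9]  = 10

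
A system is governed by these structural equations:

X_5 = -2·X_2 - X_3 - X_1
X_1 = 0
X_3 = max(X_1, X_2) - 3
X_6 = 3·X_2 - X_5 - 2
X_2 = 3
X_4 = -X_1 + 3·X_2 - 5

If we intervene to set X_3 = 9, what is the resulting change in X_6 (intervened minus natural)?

The intervention breaks the incoming arrows to X_3: X_3 = max(X_1, X_2) - 3 no longer applies, and X_3 = 9.
X_5 = -2·X_2 - X_3 - X_1  [with X_2=3, X_3=9, X_1=0]  = -15
X_6 = 3·X_2 - X_5 - 2  [with X_2=3, X_5=-15]  = 22
Without intervention: X_3 = max(X_1, X_2) - 3  [with X_1=0, X_2=3]  = 0; X_5 = -2·X_2 - X_3 - X_1  [with X_2=3, X_3=0, X_1=0]  = -6; X_6 = 3·X_2 - X_5 - 2  [with X_2=3, X_5=-6]  = 13.
Change = 22 − 13 = 9.

9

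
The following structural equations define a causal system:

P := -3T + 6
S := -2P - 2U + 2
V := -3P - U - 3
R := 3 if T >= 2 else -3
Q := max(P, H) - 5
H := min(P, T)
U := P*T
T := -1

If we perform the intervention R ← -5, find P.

Under do(R=-5), the mechanism R := 3 if T >= 2 else -3 is discarded; R is fixed at -5.
P is not downstream of the intervention, so its value is determined by the original equations.
P = -3T + 6  [with T=-1]  = 9

9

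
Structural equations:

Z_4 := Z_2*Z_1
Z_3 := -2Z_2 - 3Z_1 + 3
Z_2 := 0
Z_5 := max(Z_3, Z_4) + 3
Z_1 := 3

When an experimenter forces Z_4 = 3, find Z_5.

6

Intervening sets Z_4 = 3 and removes its equation (Z_4 := Z_2*Z_1).
Z_3 = -2Z_2 - 3Z_1 + 3  [with Z_2=0, Z_1=3]  = -6
Z_5 = max(Z_3, Z_4) + 3  [with Z_3=-6, Z_4=3]  = 6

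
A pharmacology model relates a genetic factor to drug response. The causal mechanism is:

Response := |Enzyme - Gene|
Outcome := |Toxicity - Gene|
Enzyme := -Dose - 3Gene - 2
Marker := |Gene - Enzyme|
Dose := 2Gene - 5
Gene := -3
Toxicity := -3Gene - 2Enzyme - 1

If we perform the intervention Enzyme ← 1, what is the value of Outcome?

The intervention breaks the incoming arrows to Enzyme: Enzyme := -Dose - 3Gene - 2 no longer applies, and Enzyme = 1.
Toxicity = -3Gene - 2Enzyme - 1  [with Gene=-3, Enzyme=1]  = 6
Outcome = |Toxicity - Gene|  [with Toxicity=6, Gene=-3]  = 9

9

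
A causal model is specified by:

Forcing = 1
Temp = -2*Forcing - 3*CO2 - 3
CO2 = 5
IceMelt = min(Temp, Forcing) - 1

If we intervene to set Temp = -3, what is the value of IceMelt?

-4

The intervention breaks the incoming arrows to Temp: Temp = -2*Forcing - 3*CO2 - 3 no longer applies, and Temp = -3.
IceMelt = min(Temp, Forcing) - 1  [with Temp=-3, Forcing=1]  = -4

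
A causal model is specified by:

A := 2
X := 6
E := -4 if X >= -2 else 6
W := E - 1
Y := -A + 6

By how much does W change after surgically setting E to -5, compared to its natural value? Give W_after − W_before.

The intervention breaks the incoming arrows to E: E := -4 if X >= -2 else 6 no longer applies, and E = -5.
W = E - 1  [with E=-5]  = -6
Without intervention: E = -4 if X >= -2 else 6  [with X=6]  = -4; W = E - 1  [with E=-4]  = -5.
Change = -6 − (-5) = -1.

-1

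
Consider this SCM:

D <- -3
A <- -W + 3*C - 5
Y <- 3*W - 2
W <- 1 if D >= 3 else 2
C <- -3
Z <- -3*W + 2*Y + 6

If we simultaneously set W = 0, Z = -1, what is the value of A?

-14

Setting W = 0, Z = -1 by intervention discards those variables' equations.
A = -W + 3*C - 5  [with W=0, C=-3]  = -14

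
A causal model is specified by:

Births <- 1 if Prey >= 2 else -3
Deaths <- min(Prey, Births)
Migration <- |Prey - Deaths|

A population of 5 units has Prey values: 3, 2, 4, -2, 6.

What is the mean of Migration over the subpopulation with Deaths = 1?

Conditioning on Deaths=1 selects the 4 unit(s) with Prey ∈ {3, 2, 4, 6}. Their Migration values: 2, 1, 3, 5. Mean = 2.75.

2.75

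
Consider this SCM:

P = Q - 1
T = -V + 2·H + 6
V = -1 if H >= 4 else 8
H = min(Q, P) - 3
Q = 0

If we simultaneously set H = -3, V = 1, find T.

-1

Setting H = -3, V = 1 by intervention discards those variables' equations.
T = -V + 2·H + 6  [with V=1, H=-3]  = -1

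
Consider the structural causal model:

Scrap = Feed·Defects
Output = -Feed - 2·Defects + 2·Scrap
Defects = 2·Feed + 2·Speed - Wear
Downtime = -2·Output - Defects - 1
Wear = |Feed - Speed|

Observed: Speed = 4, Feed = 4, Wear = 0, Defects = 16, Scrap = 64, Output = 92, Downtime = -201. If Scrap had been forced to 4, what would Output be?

The intervention breaks the incoming arrows to Scrap: Scrap = Feed·Defects no longer applies, and Scrap = 4.
Wear = |Feed - Speed|  [with Feed=4, Speed=4]  = 0
Defects = 2·Feed + 2·Speed - Wear  [with Feed=4, Speed=4, Wear=0]  = 16
Output = -Feed - 2·Defects + 2·Scrap  [with Feed=4, Defects=16, Scrap=4]  = -28

-28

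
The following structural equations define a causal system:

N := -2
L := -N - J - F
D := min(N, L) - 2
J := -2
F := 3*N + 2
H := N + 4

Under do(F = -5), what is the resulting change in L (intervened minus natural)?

The intervention breaks the incoming arrows to F: F := 3*N + 2 no longer applies, and F = -5.
L = -N - J - F  [with N=-2, J=-2, F=-5]  = 9
Without intervention: F = 3*N + 2  [with N=-2]  = -4; L = -N - J - F  [with N=-2, J=-2, F=-4]  = 8.
Change = 9 − 8 = 1.

1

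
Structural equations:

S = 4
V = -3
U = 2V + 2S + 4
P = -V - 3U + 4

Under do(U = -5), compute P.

The intervention breaks the incoming arrows to U: U = 2V + 2S + 4 no longer applies, and U = -5.
P = -V - 3U + 4  [with V=-3, U=-5]  = 22

22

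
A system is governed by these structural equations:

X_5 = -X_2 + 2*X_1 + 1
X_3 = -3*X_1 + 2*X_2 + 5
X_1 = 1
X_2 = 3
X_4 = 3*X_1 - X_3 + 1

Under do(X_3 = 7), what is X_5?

0

do(X_3=7) replaces the equation X_3 = -3*X_1 + 2*X_2 + 5 with the constant X_3 = 7.
X_5 is not downstream of the intervention, so its value is determined by the original equations.
X_5 = -X_2 + 2*X_1 + 1  [with X_2=3, X_1=1]  = 0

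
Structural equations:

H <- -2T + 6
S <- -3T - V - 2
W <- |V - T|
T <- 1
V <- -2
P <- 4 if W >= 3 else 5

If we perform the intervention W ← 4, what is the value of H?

4

Under do(W=4), the mechanism W <- |V - T| is discarded; W is fixed at 4.
Since H is not a descendant of the intervened variable, it is unaffected.
H = -2T + 6  [with T=1]  = 4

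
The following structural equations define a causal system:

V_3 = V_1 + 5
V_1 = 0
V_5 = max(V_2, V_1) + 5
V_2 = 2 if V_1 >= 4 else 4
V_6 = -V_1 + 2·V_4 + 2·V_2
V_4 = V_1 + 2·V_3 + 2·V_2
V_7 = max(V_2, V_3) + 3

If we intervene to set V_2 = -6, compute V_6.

-16

Under do(V_2=-6), the mechanism V_2 = 2 if V_1 >= 4 else 4 is discarded; V_2 is fixed at -6.
V_3 = V_1 + 5  [with V_1=0]  = 5
V_4 = V_1 + 2·V_3 + 2·V_2  [with V_1=0, V_3=5, V_2=-6]  = -2
V_6 = -V_1 + 2·V_4 + 2·V_2  [with V_1=0, V_4=-2, V_2=-6]  = -16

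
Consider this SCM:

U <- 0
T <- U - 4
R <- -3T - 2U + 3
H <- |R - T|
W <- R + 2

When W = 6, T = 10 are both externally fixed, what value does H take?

Setting W = 6, T = 10 by intervention discards those variables' equations.
R = -3T - 2U + 3  [with T=10, U=0]  = -27
H = |R - T|  [with R=-27, T=10]  = 37

37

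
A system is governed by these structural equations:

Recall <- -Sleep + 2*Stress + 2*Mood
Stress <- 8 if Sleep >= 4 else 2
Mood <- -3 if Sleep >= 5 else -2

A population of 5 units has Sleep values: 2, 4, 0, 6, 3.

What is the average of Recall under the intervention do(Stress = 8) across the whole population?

8.6

Under do(Stress=8), Stress's equation is replaced by Stress=8 for every unit. Per-unit Recall: 10, 8, 12, 4, 9. Mean = 8.6.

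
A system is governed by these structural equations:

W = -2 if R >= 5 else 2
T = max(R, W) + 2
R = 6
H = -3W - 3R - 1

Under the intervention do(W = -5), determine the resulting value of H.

-4

Under do(W=-5), the mechanism W = -2 if R >= 5 else 2 is discarded; W is fixed at -5.
H = -3W - 3R - 1  [with W=-5, R=6]  = -4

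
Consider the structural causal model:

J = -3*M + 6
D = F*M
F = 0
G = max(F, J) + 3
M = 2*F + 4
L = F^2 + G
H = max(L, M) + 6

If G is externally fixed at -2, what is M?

4

The intervention breaks the incoming arrows to G: G = max(F, J) + 3 no longer applies, and G = -2.
Since M is not a descendant of the intervened variable, it is unaffected.
M = 2*F + 4  [with F=0]  = 4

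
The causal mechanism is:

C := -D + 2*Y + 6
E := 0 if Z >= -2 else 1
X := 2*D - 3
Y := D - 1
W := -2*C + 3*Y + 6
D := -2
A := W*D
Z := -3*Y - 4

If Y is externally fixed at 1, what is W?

Under do(Y=1), the mechanism Y := D - 1 is discarded; Y is fixed at 1.
C = -D + 2*Y + 6  [with D=-2, Y=1]  = 10
W = -2*C + 3*Y + 6  [with C=10, Y=1]  = -11

-11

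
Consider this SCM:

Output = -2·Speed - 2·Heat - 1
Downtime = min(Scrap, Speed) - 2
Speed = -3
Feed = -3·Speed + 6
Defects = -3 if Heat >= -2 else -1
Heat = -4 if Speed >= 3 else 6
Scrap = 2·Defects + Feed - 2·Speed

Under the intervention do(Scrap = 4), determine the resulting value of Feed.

Under do(Scrap=4), the mechanism Scrap = 2·Defects + Feed - 2·Speed is discarded; Scrap is fixed at 4.
No directed path runs from Scrap to Feed, so Feed keeps its natural value.
Feed = -3·Speed + 6  [with Speed=-3]  = 15

15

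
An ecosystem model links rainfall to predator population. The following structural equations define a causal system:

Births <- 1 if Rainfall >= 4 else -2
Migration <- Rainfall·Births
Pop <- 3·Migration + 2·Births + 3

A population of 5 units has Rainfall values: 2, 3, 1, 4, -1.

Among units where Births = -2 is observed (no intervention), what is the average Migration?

E[Migration|Births=-2] averages over only the 4 units with Births=-2 (Rainfall = 2, 3, 1, -1): Migration = -4, -6, -2, 2, mean -2.5.

-2.5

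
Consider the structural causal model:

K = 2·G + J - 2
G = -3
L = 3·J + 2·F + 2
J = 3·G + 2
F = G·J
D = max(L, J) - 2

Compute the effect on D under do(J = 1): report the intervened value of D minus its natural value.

Under do(J=1), the mechanism J = 3·G + 2 is discarded; J is fixed at 1.
F = G·J  [with G=-3, J=1]  = -3
L = 3·J + 2·F + 2  [with J=1, F=-3]  = -1
D = max(L, J) - 2  [with L=-1, J=1]  = -1
Without intervention: J = 3·G + 2  [with G=-3]  = -7; F = G·J  [with G=-3, J=-7]  = 21; L = 3·J + 2·F + 2  [with J=-7, F=21]  = 23; D = max(L, J) - 2  [with L=23, J=-7]  = 21.
Change = -1 − 21 = -22.

-22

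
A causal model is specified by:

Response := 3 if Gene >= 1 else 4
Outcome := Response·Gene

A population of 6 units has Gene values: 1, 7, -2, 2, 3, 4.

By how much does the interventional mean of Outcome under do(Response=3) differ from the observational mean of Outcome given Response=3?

Every unit gets Response=3 under the intervention. Outcome values become 3, 21, -6, 6, 9, 12; E[Outcome|do(Response=3)] = 7.5.
Conditioning on Response=3 selects the 5 unit(s) with Gene ∈ {1, 7, 2, 3, 4}. Their Outcome values: 3, 21, 6, 9, 12. Mean = 10.2.
Difference = 7.5 − 10.2 = -2.7.

-2.7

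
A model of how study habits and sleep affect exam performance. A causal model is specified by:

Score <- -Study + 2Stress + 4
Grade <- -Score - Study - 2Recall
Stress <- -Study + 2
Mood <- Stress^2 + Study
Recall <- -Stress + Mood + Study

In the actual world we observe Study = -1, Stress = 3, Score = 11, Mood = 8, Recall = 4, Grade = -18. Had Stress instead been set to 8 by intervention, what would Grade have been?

-128

Under do(Stress=8), the mechanism Stress <- -Study + 2 is discarded; Stress is fixed at 8.
Score = -Study + 2Stress + 4  [with Study=-1, Stress=8]  = 21
Mood = Stress^2 + Study  [with Stress=8, Study=-1]  = 63
Recall = -Stress + Mood + Study  [with Stress=8, Mood=63, Study=-1]  = 54
Grade = -Score - Study - 2Recall  [with Score=21, Study=-1, Recall=54]  = -128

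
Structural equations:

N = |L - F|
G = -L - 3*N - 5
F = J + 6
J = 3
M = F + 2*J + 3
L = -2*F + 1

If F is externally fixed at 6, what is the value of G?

-45

Under do(F=6), the mechanism F = J + 6 is discarded; F is fixed at 6.
L = -2*F + 1  [with F=6]  = -11
N = |L - F|  [with L=-11, F=6]  = 17
G = -L - 3*N - 5  [with L=-11, N=17]  = -45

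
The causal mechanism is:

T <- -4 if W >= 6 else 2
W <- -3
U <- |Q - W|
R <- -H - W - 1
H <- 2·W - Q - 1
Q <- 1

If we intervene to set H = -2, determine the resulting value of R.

4

Under do(H=-2), the mechanism H <- 2·W - Q - 1 is discarded; H is fixed at -2.
R = -H - W - 1  [with H=-2, W=-3]  = 4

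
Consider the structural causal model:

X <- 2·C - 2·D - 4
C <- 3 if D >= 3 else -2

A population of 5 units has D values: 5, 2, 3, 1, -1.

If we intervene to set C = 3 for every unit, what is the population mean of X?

Every unit gets C=3 under the intervention. X values become -8, -2, -4, 0, 4; E[X|do(C=3)] = -2.

-2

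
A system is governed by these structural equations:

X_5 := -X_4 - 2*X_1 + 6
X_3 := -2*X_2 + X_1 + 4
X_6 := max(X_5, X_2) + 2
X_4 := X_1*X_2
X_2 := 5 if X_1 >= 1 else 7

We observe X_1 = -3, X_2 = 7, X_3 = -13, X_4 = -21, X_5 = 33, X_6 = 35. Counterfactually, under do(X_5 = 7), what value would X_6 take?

The intervention breaks the incoming arrows to X_5: X_5 := -X_4 - 2*X_1 + 6 no longer applies, and X_5 = 7.
X_2 = 5 if X_1 >= 1 else 7  [with X_1=-3]  = 7
X_6 = max(X_5, X_2) + 2  [with X_5=7, X_2=7]  = 9

9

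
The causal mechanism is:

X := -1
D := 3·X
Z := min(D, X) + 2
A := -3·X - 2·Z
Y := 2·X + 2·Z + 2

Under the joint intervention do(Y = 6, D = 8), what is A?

Setting Y = 6, D = 8 by intervention discards those variables' equations.
Z = min(D, X) + 2  [with D=8, X=-1]  = 1
A = -3·X - 2·Z  [with X=-1, Z=1]  = 1

1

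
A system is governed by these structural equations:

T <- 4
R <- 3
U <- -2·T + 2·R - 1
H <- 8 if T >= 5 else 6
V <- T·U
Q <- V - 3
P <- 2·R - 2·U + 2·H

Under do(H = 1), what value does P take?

14

The intervention breaks the incoming arrows to H: H <- 8 if T >= 5 else 6 no longer applies, and H = 1.
U = -2·T + 2·R - 1  [with T=4, R=3]  = -3
P = 2·R - 2·U + 2·H  [with R=3, U=-3, H=1]  = 14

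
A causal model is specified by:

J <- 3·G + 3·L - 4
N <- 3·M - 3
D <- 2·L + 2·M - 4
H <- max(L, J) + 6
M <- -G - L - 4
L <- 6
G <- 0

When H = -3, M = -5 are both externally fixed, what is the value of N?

Under do(H = -3, M = -5), each intervened variable's structural equation is replaced by its fixed value.
N = 3·M - 3  [with M=-5]  = -18

-18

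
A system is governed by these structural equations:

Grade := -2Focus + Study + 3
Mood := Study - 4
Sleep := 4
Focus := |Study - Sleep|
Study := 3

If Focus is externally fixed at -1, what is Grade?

do(Focus=-1) replaces the equation Focus := |Study - Sleep| with the constant Focus = -1.
Grade = -2Focus + Study + 3  [with Focus=-1, Study=3]  = 8

8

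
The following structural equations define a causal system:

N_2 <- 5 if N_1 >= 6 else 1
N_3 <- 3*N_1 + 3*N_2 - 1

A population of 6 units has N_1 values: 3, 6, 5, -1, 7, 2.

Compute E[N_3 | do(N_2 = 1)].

Every unit gets N_2=1 under the intervention. N_3 values become 11, 20, 17, -1, 23, 8; E[N_3|do(N_2=1)] = 13.

13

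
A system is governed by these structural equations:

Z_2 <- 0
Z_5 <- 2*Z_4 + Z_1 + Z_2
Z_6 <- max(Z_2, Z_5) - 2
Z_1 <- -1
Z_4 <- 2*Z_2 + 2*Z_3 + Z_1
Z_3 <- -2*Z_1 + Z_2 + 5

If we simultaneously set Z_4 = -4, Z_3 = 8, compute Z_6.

-2

The joint intervention fixes Z_4 = -4, Z_3 = 8, removing each variable's own equation.
Z_5 = 2*Z_4 + Z_1 + Z_2  [with Z_4=-4, Z_1=-1, Z_2=0]  = -9
Z_6 = max(Z_2, Z_5) - 2  [with Z_2=0, Z_5=-9]  = -2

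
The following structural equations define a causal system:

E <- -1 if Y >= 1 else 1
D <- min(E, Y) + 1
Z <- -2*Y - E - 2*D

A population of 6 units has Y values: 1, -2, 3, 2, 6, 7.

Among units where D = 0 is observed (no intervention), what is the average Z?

-6.6

Observing D=0 restricts to units where D's equation naturally yields 0: Y ∈ {1, 3, 2, 6, 7}. In that subpopulation Z = -1, -5, -3, -11, -13, mean -6.6.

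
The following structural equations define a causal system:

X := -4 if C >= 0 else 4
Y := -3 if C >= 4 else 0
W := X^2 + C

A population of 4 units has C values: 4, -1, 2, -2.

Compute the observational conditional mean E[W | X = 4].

14.5

E[W|X=4] averages over only the 2 units with X=4 (C = -1, -2): W = 15, 14, mean 14.5.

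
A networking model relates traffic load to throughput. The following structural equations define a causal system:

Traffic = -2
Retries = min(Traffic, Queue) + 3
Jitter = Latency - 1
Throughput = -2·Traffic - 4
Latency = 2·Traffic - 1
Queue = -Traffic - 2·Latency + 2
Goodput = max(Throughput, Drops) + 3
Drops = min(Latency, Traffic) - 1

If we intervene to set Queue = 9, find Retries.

do(Queue=9) replaces the equation Queue = -Traffic - 2·Latency + 2 with the constant Queue = 9.
Retries = min(Traffic, Queue) + 3  [with Traffic=-2, Queue=9]  = 1

1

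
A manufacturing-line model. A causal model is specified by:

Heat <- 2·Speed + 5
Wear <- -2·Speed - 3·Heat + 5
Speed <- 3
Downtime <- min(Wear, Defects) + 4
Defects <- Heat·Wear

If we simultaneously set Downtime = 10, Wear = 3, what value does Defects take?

Under do(Downtime = 10, Wear = 3), each intervened variable's structural equation is replaced by its fixed value.
Heat = 2·Speed + 5  [with Speed=3]  = 11
Defects = Heat·Wear  [with Heat=11, Wear=3]  = 33

33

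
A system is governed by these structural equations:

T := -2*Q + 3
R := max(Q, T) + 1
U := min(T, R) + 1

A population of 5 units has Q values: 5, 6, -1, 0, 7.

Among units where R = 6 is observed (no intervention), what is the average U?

0

Observing R=6 restricts to units where R's equation naturally yields 6: Q ∈ {5, -1}. In that subpopulation U = -6, 6, mean 0.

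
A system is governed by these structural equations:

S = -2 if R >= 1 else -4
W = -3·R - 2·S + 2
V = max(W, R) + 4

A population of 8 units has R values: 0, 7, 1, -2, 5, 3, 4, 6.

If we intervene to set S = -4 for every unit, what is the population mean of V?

11.25

Under do(S=-4), S's equation is replaced by S=-4 for every unit. Per-unit V: 14, 11, 11, 20, 9, 7, 8, 10. Mean = 11.25.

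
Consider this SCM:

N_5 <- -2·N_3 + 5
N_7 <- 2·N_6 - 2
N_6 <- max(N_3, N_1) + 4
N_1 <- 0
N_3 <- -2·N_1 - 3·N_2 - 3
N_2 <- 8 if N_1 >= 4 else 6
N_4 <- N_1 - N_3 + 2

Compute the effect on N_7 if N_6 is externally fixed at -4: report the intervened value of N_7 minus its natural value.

Intervening sets N_6 = -4 and removes its equation (N_6 <- max(N_3, N_1) + 4).
N_7 = 2·N_6 - 2  [with N_6=-4]  = -10
Without intervention: N_2 = 8 if N_1 >= 4 else 6  [with N_1=0]  = 6; N_3 = -2·N_1 - 3·N_2 - 3  [with N_1=0, N_2=6]  = -21; N_6 = max(N_3, N_1) + 4  [with N_3=-21, N_1=0]  = 4; N_7 = 2·N_6 - 2  [with N_6=4]  = 6.
Change = -10 − 6 = -16.

-16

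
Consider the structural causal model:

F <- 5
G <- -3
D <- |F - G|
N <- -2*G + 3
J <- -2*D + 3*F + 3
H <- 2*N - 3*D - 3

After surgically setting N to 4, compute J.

2

Intervening sets N = 4 and removes its equation (N <- -2*G + 3).
No directed path runs from N to J, so J keeps its natural value.
D = |F - G|  [with F=5, G=-3]  = 8
J = -2*D + 3*F + 3  [with D=8, F=5]  = 2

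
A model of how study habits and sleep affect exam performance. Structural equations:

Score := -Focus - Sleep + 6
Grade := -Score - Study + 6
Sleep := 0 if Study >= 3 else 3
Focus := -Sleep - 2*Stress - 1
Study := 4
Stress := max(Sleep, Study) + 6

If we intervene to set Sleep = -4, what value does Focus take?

Under do(Sleep=-4), the mechanism Sleep := 0 if Study >= 3 else 3 is discarded; Sleep is fixed at -4.
Stress = max(Sleep, Study) + 6  [with Sleep=-4, Study=4]  = 10
Focus = -Sleep - 2*Stress - 1  [with Sleep=-4, Stress=10]  = -17

-17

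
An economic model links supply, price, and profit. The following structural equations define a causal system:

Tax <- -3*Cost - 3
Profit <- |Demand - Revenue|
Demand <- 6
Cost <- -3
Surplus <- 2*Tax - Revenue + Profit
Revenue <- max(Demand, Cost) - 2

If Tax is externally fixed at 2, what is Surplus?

Under do(Tax=2), the mechanism Tax <- -3*Cost - 3 is discarded; Tax is fixed at 2.
Revenue = max(Demand, Cost) - 2  [with Demand=6, Cost=-3]  = 4
Profit = |Demand - Revenue|  [with Demand=6, Revenue=4]  = 2
Surplus = 2*Tax - Revenue + Profit  [with Tax=2, Revenue=4, Profit=2]  = 2

2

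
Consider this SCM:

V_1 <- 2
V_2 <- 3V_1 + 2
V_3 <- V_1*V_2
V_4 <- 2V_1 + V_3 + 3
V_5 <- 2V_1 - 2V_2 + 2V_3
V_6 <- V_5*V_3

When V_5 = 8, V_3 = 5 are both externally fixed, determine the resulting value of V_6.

The joint intervention fixes V_5 = 8, V_3 = 5, removing each variable's own equation.
V_6 = V_5*V_3  [with V_5=8, V_3=5]  = 40

40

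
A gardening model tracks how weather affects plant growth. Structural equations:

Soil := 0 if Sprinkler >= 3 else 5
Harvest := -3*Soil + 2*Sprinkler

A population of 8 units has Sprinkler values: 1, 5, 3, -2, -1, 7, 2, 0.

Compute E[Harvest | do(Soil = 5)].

-11.25

Under do(Soil=5), Soil's equation is replaced by Soil=5 for every unit. Per-unit Harvest: -13, -5, -9, -19, -17, -1, -11, -15. Mean = -11.25.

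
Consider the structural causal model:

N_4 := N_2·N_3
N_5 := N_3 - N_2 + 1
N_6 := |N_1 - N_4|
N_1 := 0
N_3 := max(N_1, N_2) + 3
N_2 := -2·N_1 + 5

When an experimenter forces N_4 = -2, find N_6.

Under do(N_4=-2), the mechanism N_4 := N_2·N_3 is discarded; N_4 is fixed at -2.
N_6 = |N_1 - N_4|  [with N_1=0, N_4=-2]  = 2

2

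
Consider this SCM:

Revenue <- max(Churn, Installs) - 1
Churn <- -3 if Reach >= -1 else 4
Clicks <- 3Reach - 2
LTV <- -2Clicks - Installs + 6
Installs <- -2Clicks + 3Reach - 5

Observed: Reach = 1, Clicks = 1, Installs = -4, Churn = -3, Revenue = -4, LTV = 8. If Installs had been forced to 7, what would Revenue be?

6

do(Installs=7) replaces the equation Installs <- -2Clicks + 3Reach - 5 with the constant Installs = 7.
Churn = -3 if Reach >= -1 else 4  [with Reach=1]  = -3
Revenue = max(Churn, Installs) - 1  [with Churn=-3, Installs=7]  = 6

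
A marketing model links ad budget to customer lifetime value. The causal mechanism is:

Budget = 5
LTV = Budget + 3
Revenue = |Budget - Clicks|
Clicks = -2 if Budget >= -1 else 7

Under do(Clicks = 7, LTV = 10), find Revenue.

The joint intervention fixes Clicks = 7, LTV = 10, removing each variable's own equation.
Revenue = |Budget - Clicks|  [with Budget=5, Clicks=7]  = 2

2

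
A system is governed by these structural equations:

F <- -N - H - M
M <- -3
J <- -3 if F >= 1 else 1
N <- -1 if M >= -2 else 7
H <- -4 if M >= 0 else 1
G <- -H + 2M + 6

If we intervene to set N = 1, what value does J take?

-3

The intervention breaks the incoming arrows to N: N <- -1 if M >= -2 else 7 no longer applies, and N = 1.
H = -4 if M >= 0 else 1  [with M=-3]  = 1
F = -N - H - M  [with N=1, H=1, M=-3]  = 1
J = -3 if F >= 1 else 1  [with F=1]  = -3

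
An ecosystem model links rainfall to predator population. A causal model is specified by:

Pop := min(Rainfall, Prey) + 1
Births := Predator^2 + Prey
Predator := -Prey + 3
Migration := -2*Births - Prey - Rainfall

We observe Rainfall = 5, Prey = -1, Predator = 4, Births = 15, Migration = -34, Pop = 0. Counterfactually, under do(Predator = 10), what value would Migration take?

do(Predator=10) replaces the equation Predator := -Prey + 3 with the constant Predator = 10.
Births = Predator^2 + Prey  [with Predator=10, Prey=-1]  = 99
Migration = -2*Births - Prey - Rainfall  [with Births=99, Prey=-1, Rainfall=5]  = -202

-202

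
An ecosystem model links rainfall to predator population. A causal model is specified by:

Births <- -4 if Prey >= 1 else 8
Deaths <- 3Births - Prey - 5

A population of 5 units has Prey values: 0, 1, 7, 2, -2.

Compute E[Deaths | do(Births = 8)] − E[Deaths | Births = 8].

-2.6

Under do(Births=8), Births's equation is replaced by Births=8 for every unit. Per-unit Deaths: 19, 18, 12, 17, 21. Mean = 17.4.
Observing Births=8 restricts to units where Births's equation naturally yields 8: Prey ∈ {0, -2}. In that subpopulation Deaths = 19, 21, mean 20.
Difference = 17.4 − 20 = -2.6.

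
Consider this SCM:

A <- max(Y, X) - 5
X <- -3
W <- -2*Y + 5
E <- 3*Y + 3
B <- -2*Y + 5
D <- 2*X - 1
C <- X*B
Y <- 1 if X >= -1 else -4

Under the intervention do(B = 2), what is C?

Intervening sets B = 2 and removes its equation (B <- -2*Y + 5).
C = X*B  [with X=-3, B=2]  = -6

-6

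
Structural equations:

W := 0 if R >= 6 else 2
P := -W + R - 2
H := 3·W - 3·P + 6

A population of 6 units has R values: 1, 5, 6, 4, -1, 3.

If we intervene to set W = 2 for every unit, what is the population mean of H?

The intervention sets W=2 in all 6 units regardless of R. Recomputing H per unit gives 21, 9, 6, 12, 27, 15; average 15.

15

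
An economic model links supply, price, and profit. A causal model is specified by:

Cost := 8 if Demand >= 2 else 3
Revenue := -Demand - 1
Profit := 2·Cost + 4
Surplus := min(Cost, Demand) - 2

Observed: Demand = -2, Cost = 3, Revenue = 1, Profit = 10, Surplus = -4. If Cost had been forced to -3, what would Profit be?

-2

Under do(Cost=-3), the mechanism Cost := 8 if Demand >= 2 else 3 is discarded; Cost is fixed at -3.
Profit = 2·Cost + 4  [with Cost=-3]  = -2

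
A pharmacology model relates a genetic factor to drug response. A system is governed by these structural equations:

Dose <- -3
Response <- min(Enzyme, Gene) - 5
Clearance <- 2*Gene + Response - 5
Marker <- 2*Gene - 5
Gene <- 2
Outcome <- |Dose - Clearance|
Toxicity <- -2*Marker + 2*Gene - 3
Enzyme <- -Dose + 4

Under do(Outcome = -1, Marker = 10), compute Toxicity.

The joint intervention fixes Outcome = -1, Marker = 10, removing each variable's own equation.
Toxicity = -2*Marker + 2*Gene - 3  [with Marker=10, Gene=2]  = -19

-19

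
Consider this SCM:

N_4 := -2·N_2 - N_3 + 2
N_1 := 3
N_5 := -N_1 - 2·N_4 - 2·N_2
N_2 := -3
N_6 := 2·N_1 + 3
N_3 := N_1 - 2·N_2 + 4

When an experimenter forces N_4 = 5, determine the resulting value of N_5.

Intervening sets N_4 = 5 and removes its equation (N_4 := -2·N_2 - N_3 + 2).
N_5 = -N_1 - 2·N_4 - 2·N_2  [with N_1=3, N_4=5, N_2=-3]  = -7

-7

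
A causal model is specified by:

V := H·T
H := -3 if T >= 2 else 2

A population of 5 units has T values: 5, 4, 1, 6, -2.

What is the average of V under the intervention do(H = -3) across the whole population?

-8.4

do(H=-3) breaks H's dependence on T. With H=-3 fixed, V across the units is -15, -12, -3, -18, 6, mean -8.4.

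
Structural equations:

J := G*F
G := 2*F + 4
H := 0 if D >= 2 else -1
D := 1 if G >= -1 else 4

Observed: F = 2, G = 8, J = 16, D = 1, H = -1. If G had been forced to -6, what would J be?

-12

The intervention breaks the incoming arrows to G: G := 2*F + 4 no longer applies, and G = -6.
J = G*F  [with G=-6, F=2]  = -12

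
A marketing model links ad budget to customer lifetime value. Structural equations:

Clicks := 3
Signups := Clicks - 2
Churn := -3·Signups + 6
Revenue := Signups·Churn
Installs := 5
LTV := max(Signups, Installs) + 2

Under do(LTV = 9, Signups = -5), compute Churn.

21

Under do(LTV = 9, Signups = -5), each intervened variable's structural equation is replaced by its fixed value.
Churn = -3·Signups + 6  [with Signups=-5]  = 21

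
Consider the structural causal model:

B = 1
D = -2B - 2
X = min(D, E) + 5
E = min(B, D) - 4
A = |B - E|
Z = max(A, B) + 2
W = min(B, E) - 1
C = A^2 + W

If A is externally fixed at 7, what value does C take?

40

The intervention breaks the incoming arrows to A: A = |B - E| no longer applies, and A = 7.
D = -2B - 2  [with B=1]  = -4
E = min(B, D) - 4  [with B=1, D=-4]  = -8
W = min(B, E) - 1  [with B=1, E=-8]  = -9
C = A^2 + W  [with A=7, W=-9]  = 40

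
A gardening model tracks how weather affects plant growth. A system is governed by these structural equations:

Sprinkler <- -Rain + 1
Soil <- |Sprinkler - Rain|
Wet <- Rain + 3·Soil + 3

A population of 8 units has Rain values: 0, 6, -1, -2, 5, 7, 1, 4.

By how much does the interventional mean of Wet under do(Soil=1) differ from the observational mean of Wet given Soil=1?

The intervention sets Soil=1 in all 8 units regardless of Rain. Recomputing Wet per unit gives 6, 12, 5, 4, 11, 13, 7, 10; average 8.5.
E[Wet|Soil=1] averages over only the 2 units with Soil=1 (Rain = 0, 1): Wet = 6, 7, mean 6.5.
Difference = 8.5 − 6.5 = 2.

2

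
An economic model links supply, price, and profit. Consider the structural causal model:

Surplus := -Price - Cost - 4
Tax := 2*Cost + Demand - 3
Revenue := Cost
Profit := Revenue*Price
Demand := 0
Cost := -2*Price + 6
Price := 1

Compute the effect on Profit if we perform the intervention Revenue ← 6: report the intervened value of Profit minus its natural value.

Under do(Revenue=6), the mechanism Revenue := Cost is discarded; Revenue is fixed at 6.
Profit = Revenue*Price  [with Revenue=6, Price=1]  = 6
Without intervention: Cost = -2*Price + 6  [with Price=1]  = 4; Revenue = Cost  [with Cost=4]  = 4; Profit = Revenue*Price  [with Revenue=4, Price=1]  = 4.
Change = 6 − 4 = 2.

2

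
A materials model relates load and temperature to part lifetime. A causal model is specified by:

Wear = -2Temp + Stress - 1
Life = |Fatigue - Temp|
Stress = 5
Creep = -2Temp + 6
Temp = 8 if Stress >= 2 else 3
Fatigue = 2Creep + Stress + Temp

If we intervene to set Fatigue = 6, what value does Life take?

2

The intervention breaks the incoming arrows to Fatigue: Fatigue = 2Creep + Stress + Temp no longer applies, and Fatigue = 6.
Temp = 8 if Stress >= 2 else 3  [with Stress=5]  = 8
Life = |Fatigue - Temp|  [with Fatigue=6, Temp=8]  = 2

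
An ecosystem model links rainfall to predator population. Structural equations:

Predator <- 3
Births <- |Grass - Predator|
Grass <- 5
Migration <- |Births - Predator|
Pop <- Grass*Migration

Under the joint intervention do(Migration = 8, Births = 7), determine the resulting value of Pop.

The joint intervention fixes Migration = 8, Births = 7, removing each variable's own equation.
Pop = Grass*Migration  [with Grass=5, Migration=8]  = 40

40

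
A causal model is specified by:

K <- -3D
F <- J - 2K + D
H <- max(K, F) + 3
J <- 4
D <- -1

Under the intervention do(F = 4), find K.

3

Under do(F=4), the mechanism F <- J - 2K + D is discarded; F is fixed at 4.
Since K is not a descendant of the intervened variable, it is unaffected.
K = -3D  [with D=-1]  = 3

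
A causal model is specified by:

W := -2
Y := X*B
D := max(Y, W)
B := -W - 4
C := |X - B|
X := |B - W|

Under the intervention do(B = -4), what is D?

-2

do(B=-4) replaces the equation B := -W - 4 with the constant B = -4.
X = |B - W|  [with B=-4, W=-2]  = 2
Y = X*B  [with X=2, B=-4]  = -8
D = max(Y, W)  [with Y=-8, W=-2]  = -2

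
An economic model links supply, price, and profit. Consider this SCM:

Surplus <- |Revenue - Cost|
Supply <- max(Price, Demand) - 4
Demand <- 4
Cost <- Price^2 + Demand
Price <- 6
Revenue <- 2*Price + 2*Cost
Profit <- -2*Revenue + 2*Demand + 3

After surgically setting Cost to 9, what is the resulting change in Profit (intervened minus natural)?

Under do(Cost=9), the mechanism Cost <- Price^2 + Demand is discarded; Cost is fixed at 9.
Revenue = 2*Price + 2*Cost  [with Price=6, Cost=9]  = 30
Profit = -2*Revenue + 2*Demand + 3  [with Revenue=30, Demand=4]  = -49
Without intervention: Cost = Price^2 + Demand  [with Price=6, Demand=4]  = 40; Revenue = 2*Price + 2*Cost  [with Price=6, Cost=40]  = 92; Profit = -2*Revenue + 2*Demand + 3  [with Revenue=92, Demand=4]  = -173.
Change = -49 − (-173) = 124.

124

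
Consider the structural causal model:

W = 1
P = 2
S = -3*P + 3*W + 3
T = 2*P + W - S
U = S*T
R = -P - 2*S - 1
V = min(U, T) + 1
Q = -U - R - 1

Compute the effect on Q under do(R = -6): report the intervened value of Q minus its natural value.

Intervening sets R = -6 and removes its equation (R = -P - 2*S - 1).
S = -3*P + 3*W + 3  [with P=2, W=1]  = 0
T = 2*P + W - S  [with P=2, W=1, S=0]  = 5
U = S*T  [with S=0, T=5]  = 0
Q = -U - R - 1  [with U=0, R=-6]  = 5
Without intervention: S = -3*P + 3*W + 3  [with P=2, W=1]  = 0; T = 2*P + W - S  [with P=2, W=1, S=0]  = 5; U = S*T  [with S=0, T=5]  = 0; R = -P - 2*S - 1  [with P=2, S=0]  = -3; Q = -U - R - 1  [with U=0, R=-3]  = 2.
Change = 5 − 2 = 3.

3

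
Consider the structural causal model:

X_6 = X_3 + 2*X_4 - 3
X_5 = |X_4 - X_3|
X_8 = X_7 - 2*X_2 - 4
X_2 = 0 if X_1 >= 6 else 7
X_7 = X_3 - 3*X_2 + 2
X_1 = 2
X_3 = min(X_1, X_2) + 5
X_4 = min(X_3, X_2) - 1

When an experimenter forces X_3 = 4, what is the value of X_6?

7

The intervention breaks the incoming arrows to X_3: X_3 = min(X_1, X_2) + 5 no longer applies, and X_3 = 4.
X_2 = 0 if X_1 >= 6 else 7  [with X_1=2]  = 7
X_4 = min(X_3, X_2) - 1  [with X_3=4, X_2=7]  = 3
X_6 = X_3 + 2*X_4 - 3  [with X_3=4, X_4=3]  = 7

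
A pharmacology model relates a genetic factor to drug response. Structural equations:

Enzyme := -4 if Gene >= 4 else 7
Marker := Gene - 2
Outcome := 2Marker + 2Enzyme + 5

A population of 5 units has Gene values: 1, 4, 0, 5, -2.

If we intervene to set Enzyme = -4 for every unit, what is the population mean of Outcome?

Under do(Enzyme=-4), Enzyme's equation is replaced by Enzyme=-4 for every unit. Per-unit Outcome: -5, 1, -7, 3, -11. Mean = -3.8.

-3.8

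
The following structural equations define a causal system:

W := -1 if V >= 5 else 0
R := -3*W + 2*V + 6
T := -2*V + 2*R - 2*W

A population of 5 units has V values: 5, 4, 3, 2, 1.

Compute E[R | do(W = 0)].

12

do(W=0) breaks W's dependence on V. With W=0 fixed, R across the units is 16, 14, 12, 10, 8, mean 12.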